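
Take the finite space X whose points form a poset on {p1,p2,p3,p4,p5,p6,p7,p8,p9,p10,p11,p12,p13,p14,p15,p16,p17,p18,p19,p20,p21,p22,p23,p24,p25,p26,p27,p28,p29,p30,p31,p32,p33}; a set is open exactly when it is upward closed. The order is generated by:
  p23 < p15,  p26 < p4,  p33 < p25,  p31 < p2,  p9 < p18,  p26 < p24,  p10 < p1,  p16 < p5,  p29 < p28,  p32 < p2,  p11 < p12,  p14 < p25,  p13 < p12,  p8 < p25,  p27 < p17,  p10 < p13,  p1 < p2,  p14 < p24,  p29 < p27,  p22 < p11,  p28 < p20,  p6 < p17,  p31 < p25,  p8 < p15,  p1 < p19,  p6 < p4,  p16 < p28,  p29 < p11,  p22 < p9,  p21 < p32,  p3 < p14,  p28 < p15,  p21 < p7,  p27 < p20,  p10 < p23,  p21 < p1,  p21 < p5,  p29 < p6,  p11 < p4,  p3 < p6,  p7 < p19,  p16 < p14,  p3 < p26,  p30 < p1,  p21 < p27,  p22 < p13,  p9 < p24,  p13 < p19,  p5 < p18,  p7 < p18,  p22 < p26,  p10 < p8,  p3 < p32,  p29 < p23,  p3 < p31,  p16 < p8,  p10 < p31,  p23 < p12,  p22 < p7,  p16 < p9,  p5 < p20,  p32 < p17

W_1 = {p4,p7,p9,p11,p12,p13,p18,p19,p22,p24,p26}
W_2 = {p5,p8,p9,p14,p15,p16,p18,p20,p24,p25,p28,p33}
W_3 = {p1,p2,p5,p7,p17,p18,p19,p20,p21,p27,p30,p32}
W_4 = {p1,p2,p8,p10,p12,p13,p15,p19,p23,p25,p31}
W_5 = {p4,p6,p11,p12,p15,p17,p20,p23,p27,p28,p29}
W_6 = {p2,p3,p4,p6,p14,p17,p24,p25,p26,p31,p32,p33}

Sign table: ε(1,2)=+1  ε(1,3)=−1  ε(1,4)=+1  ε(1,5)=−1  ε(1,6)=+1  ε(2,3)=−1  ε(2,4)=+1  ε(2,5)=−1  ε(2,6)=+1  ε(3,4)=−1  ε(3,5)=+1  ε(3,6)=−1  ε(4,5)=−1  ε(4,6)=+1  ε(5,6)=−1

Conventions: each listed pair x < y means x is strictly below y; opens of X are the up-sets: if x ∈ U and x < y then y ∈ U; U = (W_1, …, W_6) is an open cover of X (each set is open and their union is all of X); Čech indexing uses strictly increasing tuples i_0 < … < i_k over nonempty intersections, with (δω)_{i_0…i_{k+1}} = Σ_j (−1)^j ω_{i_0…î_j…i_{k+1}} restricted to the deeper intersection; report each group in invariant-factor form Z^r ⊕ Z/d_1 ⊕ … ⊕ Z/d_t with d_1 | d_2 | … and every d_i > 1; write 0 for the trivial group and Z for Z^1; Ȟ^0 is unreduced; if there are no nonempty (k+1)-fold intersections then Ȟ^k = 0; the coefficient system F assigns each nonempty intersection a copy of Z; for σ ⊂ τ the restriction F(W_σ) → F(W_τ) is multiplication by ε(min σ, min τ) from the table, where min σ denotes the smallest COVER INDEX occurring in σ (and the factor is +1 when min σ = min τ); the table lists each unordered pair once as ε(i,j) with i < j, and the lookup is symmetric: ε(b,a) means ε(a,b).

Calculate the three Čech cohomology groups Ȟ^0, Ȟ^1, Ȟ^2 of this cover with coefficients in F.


Ȟ^0 ≅ Z, Ȟ^1 ≅ 0, Ȟ^2 ≅ Z/2

nonempty intersections:
  W12={p9,p18,p24} W13={p7,p18,p19} W14={p12,p13,p19} W15={p4,p11,p12} W16={p4,p24,p26} W23={p5,p18,p20} W24={p8,p15,p25} W25={p15,p20,p28} W26={p14,p24,p25,p33} W34={p1,p2,p19} W35={p17,p20,p27} W36={p2,p17,p32} W45={p12,p15,p23} W46={p2,p25,p31} W56={p4,p6,p17}
  W123={p18} W126={p24} W134={p19} W145={p12} W156={p4} W235={p20} W245={p15} W246={p25} W346={p2} W356={p17}
C dims 6,15,10; δ0: rk 5, SNF 1^5; δ1: rk 10, SNF 1^9·2
Ȟ^0: (6−5)−0=1 ⇒ Z
Ȟ^1: (15−10)−5=0 ⇒ 0
Ȟ^2: (10−0)−10=0 plus torsion [2] ⇒ Z/2


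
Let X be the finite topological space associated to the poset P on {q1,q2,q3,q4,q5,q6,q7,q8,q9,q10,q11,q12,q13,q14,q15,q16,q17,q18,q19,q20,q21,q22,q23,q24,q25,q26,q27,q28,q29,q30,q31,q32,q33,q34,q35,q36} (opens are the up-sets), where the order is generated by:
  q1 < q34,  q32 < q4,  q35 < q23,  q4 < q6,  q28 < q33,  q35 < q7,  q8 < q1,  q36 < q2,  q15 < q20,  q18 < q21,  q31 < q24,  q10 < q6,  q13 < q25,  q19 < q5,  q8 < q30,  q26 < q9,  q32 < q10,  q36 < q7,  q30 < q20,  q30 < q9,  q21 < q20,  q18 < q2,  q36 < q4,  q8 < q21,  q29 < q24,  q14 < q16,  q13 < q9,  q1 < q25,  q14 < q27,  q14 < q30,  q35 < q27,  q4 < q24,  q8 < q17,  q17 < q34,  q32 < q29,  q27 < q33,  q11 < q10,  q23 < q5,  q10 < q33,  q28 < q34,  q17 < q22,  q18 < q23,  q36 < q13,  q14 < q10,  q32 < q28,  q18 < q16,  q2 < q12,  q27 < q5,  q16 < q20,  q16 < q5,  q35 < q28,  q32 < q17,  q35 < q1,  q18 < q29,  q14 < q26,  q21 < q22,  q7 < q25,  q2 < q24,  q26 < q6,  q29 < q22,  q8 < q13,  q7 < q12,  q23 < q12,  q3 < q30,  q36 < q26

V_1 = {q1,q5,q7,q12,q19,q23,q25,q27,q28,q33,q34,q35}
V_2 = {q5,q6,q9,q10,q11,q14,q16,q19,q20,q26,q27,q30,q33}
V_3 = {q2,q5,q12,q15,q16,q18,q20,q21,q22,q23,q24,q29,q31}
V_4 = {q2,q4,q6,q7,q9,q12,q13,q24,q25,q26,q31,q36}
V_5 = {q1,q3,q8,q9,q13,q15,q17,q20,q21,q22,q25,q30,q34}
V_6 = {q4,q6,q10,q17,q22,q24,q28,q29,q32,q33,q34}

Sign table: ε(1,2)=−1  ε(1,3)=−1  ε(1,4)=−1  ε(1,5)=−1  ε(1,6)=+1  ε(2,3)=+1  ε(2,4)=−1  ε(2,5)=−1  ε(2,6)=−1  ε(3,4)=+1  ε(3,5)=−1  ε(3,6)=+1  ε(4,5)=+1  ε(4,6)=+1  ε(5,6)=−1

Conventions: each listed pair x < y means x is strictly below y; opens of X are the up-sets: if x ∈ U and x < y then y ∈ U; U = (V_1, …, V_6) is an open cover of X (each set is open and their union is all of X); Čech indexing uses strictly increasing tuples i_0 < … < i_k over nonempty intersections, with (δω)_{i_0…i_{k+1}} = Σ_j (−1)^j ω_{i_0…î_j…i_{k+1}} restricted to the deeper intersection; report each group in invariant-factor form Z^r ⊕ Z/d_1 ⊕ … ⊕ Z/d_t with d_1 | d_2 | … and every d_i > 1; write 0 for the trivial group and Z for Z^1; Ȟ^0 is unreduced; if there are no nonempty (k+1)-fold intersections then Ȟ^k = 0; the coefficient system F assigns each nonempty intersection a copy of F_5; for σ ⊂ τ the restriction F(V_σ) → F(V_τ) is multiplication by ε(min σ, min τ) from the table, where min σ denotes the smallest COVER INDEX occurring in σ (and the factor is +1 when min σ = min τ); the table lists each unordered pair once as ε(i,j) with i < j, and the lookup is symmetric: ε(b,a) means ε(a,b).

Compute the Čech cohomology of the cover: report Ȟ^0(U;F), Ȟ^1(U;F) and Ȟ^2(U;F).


nerve simplices:
  V12={q5,q19,q27,q33} V13={q5,q12,q23} V14={q7,q12,q25} V15={q1,q25,q34} V16={q28,q33,q34} V23={q5,q16,q20} V24={q6,q9,q26} V25={q9,q20,q30} V26={q6,q10,q33} V34={q2,q12,q24,q31} V35={q15,q20,q21,q22} V36={q22,q24,q29} V45={q9,q13,q25} V46={q4,q6,q24} V56={q17,q22,q34}
  V123={q5} V126={q33} V134={q12} V145={q25} V156={q34} V235={q20} V245={q9} V246={q6} V346={q24} V356={q22}
C dims 6,15,10; δ0: rk_F5 6; δ1: rk_F5 9
degree 0: 6−6−0 = 0 → Ȟ^0 ≅ 0
degree 1: 15−9−6 = 0 → Ȟ^1 ≅ 0
degree 2: 10−0−9 = 1 → Ȟ^2 ≅ Z/5

Ȟ^0 = 0; Ȟ^1 = 0; Ȟ^2 = Z/5


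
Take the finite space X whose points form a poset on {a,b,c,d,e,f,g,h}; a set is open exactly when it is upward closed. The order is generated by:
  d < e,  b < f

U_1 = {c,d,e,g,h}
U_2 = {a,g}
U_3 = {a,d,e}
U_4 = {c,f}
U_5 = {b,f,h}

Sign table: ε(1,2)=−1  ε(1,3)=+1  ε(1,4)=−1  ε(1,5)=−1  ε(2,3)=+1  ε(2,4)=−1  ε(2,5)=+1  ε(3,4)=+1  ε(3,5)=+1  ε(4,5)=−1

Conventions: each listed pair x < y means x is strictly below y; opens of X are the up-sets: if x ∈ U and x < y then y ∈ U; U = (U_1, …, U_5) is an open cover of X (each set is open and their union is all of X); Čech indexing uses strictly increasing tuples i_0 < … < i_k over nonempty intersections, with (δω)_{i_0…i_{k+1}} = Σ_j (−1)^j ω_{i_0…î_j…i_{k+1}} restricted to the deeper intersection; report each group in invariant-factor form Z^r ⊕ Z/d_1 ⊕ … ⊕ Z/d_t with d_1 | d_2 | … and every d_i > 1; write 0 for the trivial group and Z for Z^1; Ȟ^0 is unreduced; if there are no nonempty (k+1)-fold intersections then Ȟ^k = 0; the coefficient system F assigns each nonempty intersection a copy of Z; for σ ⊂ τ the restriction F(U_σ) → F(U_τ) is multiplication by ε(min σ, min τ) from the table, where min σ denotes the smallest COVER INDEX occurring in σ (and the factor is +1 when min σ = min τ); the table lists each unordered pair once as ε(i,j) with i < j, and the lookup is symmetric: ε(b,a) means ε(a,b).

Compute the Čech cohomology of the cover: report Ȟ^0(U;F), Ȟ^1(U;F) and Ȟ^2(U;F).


intersection data:
  U12={g} U13={d,e} U14={c} U15={h} U23={a} U45={f}
C dims 5,6; δ0: rk 5, SNF 1^4·2
Ȟ^0 = (5 − 5) − 0 = 0, so Ȟ^0 ≅ 0
Ȟ^1 = (6 − 0) − 5 = 1 plus torsion [2], so Ȟ^1 ≅ Z ⊕ Z/2
Ȟ^2 = (0 − 0) − 0 = 0, so Ȟ^2 ≅ 0

Ȟ^0 ≅ 0; Ȟ^1 ≅ Z ⊕ Z/2; Ȟ^2 ≅ 0


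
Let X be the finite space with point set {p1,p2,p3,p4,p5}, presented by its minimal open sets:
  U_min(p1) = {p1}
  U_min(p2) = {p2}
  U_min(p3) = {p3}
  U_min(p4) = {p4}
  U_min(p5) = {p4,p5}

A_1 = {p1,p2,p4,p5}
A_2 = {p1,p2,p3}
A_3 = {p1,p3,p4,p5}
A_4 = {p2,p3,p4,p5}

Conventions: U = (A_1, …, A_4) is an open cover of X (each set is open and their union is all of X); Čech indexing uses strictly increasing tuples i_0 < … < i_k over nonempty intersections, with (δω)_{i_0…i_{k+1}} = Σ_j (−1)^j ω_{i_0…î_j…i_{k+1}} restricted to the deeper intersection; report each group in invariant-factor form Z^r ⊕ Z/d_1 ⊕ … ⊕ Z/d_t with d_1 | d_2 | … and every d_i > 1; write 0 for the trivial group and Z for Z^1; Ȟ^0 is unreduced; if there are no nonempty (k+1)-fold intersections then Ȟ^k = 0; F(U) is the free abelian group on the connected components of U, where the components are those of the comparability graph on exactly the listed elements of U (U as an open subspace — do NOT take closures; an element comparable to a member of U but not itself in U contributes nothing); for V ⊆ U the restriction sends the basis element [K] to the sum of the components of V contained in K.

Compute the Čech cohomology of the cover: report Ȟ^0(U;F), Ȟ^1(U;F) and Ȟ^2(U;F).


Ȟ^0(U;F) ≅ Z^4, Ȟ^1(U;F) ≅ 0, Ȟ^2(U;F) ≅ 0

nonempty intersections:
  A12={p1,p2} A13={p1,p4,p5} A14={p2,p4,p5} A23={p1,p3} A24={p2,p3} A34={p3,p4,p5}
  A123={p1} A124={p2} A134={p4,p5} A234={p3}
components per intersection:
  A1: {p1} {p2} {p4,p5}
  A2: {p1} {p2} {p3}
  A3: {p1} {p3} {p4,p5}
  A4: {p2} {p3} {p4,p5}
  A12: {p1} {p2}
  A13: {p1} {p4,p5}
  A14: {p2} {p4,p5}
  A23: {p1} {p3}
  A24: {p2} {p3}
  A34: {p3} {p4,p5}
  A123: {p1}
  A124: {p2}
  A134: {p4,p5}
  A234: {p3}
C dims 12,12,4; δ0: rk 8, SNF 1^8; δ1: rk 4, SNF 1^4
Ȟ^0: (12−8)−0=4 ⇒ Z^4
Ȟ^1: (12−4)−8=0 ⇒ 0
Ȟ^2: (4−0)−4=0 ⇒ 0


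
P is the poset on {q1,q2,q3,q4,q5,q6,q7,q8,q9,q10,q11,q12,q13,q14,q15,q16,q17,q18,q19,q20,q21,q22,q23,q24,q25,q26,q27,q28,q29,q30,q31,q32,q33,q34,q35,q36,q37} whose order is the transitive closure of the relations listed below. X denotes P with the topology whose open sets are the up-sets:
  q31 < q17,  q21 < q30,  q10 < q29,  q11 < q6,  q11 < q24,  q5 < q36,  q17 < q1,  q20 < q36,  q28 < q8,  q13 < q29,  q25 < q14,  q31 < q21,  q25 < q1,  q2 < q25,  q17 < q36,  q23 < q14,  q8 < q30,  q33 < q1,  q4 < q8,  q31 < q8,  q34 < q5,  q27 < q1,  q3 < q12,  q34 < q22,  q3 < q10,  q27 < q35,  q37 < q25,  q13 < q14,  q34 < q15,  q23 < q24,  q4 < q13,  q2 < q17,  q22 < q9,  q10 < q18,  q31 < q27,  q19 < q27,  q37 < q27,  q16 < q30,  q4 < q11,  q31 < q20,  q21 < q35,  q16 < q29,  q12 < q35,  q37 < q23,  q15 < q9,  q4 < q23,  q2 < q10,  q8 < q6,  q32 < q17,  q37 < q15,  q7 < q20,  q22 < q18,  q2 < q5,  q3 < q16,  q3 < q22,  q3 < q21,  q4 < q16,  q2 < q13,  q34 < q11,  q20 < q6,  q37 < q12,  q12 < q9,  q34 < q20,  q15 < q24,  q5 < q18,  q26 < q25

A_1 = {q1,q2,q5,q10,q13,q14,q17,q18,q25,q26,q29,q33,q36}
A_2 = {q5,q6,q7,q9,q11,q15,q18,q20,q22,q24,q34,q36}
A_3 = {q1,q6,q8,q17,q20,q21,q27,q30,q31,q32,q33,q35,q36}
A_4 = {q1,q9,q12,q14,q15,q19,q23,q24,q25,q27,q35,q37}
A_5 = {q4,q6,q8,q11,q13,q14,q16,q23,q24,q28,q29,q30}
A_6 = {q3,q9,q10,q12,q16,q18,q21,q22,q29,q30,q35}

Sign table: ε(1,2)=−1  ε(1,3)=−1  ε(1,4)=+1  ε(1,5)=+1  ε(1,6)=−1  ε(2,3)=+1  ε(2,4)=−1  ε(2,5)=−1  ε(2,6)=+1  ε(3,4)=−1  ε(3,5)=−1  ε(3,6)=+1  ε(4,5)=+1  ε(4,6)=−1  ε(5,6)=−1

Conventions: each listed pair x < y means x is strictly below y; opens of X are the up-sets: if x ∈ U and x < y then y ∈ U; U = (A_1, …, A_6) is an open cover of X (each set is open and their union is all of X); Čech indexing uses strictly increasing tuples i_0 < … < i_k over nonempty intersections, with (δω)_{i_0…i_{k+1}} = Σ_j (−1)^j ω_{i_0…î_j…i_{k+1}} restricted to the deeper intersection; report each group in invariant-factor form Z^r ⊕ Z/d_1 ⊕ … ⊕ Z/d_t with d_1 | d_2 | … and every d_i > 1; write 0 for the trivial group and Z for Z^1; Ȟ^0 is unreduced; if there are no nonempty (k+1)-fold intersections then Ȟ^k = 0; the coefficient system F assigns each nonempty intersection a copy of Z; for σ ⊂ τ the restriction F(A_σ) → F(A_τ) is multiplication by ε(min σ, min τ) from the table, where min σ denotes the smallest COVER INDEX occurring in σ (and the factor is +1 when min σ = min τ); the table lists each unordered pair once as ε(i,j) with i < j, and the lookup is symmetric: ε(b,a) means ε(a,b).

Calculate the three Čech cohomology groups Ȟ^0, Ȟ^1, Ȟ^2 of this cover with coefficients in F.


cover nerve:
  A12={q5,q18,q36} A13={q1,q17,q33,q36} A14={q1,q14,q25} A15={q13,q14,q29} A16={q10,q18,q29} A23={q6,q20,q36} A24={q9,q15,q24} A25={q6,q11,q24} A26={q9,q18,q22} A34={q1,q27,q35} A35={q6,q8,q30} A36={q21,q30,q35} A45={q14,q23,q24} A46={q9,q12,q35} A56={q16,q29,q30}
  A123={q36} A126={q18} A134={q1} A145={q14} A156={q29} A235={q6} A245={q24} A246={q9} A346={q35} A356={q30}
C dims 6,15,10; δ0: rk 5, SNF 1^5; δ1: rk 10, SNF 1^9·2
Ȟ^0: (6−5)−0=1 ⇒ Z
Ȟ^1: (15−10)−5=0 ⇒ 0
Ȟ^2: (10−0)−10=0 plus torsion [2] ⇒ Z/2

Ȟ^0 = Z, Ȟ^1 = 0 and Ȟ^2 = Z/2


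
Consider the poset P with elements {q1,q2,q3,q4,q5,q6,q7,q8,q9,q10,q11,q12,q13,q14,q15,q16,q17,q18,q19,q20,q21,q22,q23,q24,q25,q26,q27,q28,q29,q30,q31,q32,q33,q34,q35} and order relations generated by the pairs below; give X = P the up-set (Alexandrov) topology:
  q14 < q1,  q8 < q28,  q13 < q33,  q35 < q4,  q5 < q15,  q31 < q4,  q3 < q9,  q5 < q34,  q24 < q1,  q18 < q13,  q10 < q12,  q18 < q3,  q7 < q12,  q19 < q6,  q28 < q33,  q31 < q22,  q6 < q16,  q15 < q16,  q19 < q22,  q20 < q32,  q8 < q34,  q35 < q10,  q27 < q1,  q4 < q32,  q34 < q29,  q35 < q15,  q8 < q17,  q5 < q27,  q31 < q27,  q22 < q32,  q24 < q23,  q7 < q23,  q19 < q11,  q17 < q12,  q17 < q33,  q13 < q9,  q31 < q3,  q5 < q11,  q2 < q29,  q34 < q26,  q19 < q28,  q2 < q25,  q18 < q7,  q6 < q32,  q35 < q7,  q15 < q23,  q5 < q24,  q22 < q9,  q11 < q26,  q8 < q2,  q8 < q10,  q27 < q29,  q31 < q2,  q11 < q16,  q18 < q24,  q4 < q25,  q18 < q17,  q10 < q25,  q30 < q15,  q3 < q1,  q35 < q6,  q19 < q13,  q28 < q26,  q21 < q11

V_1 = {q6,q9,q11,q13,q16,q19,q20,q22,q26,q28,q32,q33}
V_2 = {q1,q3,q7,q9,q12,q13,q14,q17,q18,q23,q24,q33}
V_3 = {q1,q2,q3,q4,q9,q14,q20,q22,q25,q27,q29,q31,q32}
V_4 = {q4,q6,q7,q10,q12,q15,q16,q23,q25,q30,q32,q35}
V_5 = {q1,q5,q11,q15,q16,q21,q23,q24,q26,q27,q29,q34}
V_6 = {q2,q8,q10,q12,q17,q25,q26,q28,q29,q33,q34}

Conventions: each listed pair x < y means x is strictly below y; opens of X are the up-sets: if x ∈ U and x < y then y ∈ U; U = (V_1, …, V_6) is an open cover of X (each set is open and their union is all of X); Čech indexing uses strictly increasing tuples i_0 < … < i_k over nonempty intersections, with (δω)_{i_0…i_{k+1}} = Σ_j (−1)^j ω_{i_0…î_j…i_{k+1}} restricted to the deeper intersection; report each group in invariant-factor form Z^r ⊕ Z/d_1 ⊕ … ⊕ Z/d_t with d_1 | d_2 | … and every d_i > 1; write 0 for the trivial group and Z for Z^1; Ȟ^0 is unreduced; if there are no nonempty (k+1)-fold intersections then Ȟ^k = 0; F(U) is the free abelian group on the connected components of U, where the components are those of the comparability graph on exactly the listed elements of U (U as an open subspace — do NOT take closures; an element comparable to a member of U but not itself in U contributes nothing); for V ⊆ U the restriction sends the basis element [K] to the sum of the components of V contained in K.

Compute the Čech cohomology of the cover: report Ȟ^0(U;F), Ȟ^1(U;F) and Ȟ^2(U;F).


nerve of the cover:
  V12={q9,q13,q33} V13={q9,q20,q22,q32} V14={q6,q16,q32} V15={q11,q16,q26} V16={q26,q28,q33} V23={q1,q3,q9,q14} V24={q7,q12,q23} V25={q1,q23,q24} V26={q12,q17,q33} V34={q4,q25,q32} V35={q1,q27,q29} V36={q2,q25,q29} V45={q15,q16,q23} V46={q10,q12,q25} V56={q26,q29,q34}
  V123={q9} V126={q33} V134={q32} V145={q16} V156={q26} V235={q1} V245={q23} V246={q12} V346={q25} V356={q29}
components per intersection:
  V1: {q6,q9,q11,q13,q16,q19,q20,q22,q26,q28,q32,q33}
  V2: {q1,q3,q7,q9,q12,q13,q14,q17,q18,q23,q24,q33}
  V3: {q1,q2,q3,q4,q9,q14,q20,q22,q25,q27,q29,q31,q32}
  V4: {q4,q6,q7,q10,q12,q15,q16,q23,q25,q30,q32,q35}
  V5: {q1,q5,q11,q15,q16,q21,q23,q24,q26,q27,q29,q34}
  V6: {q2,q8,q10,q12,q17,q25,q26,q28,q29,q33,q34}
  V12: {q9,q13,q33}
  V13: {q9,q20,q22,q32}
  V14: {q6,q16,q32}
  V15: {q11,q16,q26}
  V16: {q26,q28,q33}
  V23: {q1,q3,q9,q14}
  V24: {q7,q12,q23}
  V25: {q1,q23,q24}
  V26: {q12,q17,q33}
  V34: {q4,q25,q32}
  V35: {q1,q27,q29}
  V36: {q2,q25,q29}
  V45: {q15,q16,q23}
  V46: {q10,q12,q25}
  V56: {q26,q29,q34}
  V123: {q9}
  V126: {q33}
  V134: {q32}
  V145: {q16}
  V156: {q26}
  V235: {q1}
  V245: {q23}
  V246: {q12}
  V346: {q25}
  V356: {q29}
C dims 6,15,10; δ0: rk 5, SNF 1^5; δ1: rk 10, SNF 1^9·2
Ȟ^0 = (6 − 5) − 0 = 1, so Ȟ^0 ≅ Z
Ȟ^1 = (15 − 10) − 5 = 0, so Ȟ^1 ≅ 0
Ȟ^2 = (10 − 0) − 10 = 0 plus torsion [2], so Ȟ^2 ≅ Z/2

Ȟ^0 = Z, Ȟ^1 = 0 and Ȟ^2 = Z/2


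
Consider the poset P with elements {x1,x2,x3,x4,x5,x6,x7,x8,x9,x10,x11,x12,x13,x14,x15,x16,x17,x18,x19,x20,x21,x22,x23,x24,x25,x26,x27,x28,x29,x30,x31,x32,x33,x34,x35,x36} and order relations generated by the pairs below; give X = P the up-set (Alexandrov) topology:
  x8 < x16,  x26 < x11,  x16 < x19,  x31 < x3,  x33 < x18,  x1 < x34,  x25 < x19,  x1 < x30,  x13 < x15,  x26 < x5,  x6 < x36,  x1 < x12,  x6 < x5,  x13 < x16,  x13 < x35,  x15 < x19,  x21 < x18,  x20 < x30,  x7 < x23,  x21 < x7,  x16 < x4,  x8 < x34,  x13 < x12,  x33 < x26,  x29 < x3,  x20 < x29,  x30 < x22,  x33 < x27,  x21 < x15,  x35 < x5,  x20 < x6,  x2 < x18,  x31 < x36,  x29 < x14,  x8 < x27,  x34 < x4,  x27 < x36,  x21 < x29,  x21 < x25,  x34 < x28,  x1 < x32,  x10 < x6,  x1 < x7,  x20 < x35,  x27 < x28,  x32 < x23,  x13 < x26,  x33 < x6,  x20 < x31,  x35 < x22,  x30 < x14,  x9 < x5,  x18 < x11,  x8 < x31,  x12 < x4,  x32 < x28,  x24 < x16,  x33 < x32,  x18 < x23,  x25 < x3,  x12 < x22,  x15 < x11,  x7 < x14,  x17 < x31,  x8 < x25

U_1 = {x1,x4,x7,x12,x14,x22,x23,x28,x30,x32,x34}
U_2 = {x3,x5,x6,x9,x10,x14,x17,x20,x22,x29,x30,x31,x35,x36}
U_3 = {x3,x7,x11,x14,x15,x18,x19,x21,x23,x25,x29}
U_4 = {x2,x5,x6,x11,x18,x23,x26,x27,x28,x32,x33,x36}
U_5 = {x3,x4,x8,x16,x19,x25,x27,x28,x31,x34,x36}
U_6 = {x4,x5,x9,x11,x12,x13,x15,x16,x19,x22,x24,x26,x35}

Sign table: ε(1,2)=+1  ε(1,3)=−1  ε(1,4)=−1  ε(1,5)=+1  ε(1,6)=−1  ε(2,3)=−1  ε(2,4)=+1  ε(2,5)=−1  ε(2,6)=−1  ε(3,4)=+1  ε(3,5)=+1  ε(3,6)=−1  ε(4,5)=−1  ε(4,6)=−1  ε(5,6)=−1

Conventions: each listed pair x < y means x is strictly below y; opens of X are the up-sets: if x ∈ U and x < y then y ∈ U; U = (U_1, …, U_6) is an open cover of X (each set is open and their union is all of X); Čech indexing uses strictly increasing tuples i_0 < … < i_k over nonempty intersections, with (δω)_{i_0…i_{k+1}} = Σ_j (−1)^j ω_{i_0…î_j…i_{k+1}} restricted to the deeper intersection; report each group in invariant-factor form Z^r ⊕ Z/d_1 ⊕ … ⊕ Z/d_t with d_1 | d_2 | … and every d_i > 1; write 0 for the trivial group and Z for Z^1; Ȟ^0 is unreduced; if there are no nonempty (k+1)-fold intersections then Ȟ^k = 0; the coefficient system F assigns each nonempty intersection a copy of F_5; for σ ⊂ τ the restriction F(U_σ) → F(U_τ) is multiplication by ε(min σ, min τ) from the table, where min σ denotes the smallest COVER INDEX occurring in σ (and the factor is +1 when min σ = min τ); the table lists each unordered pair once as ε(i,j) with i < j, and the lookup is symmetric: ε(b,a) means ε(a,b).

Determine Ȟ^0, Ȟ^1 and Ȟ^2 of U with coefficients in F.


Ȟ^0(U;F) ≅ 0; Ȟ^1(U;F) ≅ 0; Ȟ^2(U;F) ≅ Z/5

intersection data:
  U12={x14,x22,x30} U13={x7,x14,x23} U14={x23,x28,x32} U15={x4,x28,x34} U16={x4,x12,x22} U23={x3,x14,x29} U24={x5,x6,x36} U25={x3,x31,x36} U26={x5,x9,x22,x35} U34={x11,x18,x23} U35={x3,x19,x25} U36={x11,x15,x19} U45={x27,x28,x36} U46={x5,x11,x26} U56={x4,x16,x19}
  U123={x14} U126={x22} U134={x23} U145={x28} U156={x4} U235={x3} U245={x36} U246={x5} U346={x11} U356={x19}
C dims 6,15,10; δ0: rk_F5 6; δ1: rk_F5 9
Ȟ^0 = (6 − 6) − 0 = 0, so Ȟ^0 ≅ 0
Ȟ^1 = (15 − 9) − 6 = 0, so Ȟ^1 ≅ 0
Ȟ^2 = (10 − 0) − 9 = 1, so Ȟ^2 ≅ Z/5


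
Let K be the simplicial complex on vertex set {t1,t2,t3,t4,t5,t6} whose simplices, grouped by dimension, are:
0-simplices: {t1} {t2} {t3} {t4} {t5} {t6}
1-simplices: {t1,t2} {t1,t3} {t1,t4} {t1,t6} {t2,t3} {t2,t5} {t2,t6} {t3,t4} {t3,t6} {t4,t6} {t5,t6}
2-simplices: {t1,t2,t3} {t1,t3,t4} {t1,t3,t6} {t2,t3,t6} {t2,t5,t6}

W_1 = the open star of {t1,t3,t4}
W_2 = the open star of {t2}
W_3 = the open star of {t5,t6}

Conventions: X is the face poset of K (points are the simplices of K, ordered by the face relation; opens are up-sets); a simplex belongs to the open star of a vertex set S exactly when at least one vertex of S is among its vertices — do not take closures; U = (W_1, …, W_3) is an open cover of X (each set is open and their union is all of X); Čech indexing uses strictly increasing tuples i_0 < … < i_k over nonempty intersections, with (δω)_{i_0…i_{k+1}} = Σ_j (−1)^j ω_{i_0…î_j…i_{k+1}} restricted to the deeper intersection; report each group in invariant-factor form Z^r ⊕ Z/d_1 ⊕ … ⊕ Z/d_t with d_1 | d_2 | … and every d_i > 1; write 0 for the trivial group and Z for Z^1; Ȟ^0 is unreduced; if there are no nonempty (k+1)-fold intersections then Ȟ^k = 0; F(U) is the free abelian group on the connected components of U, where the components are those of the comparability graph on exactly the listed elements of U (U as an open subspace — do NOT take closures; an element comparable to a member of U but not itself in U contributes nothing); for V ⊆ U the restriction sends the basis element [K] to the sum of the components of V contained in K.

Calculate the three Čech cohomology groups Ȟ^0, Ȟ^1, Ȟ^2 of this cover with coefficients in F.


nerve simplices:
  W1={{t1},{t3},{t4},{t1,t2},{t1,t3},{t1,t4},{t1,t6},{t2,t3},{t3,t4},{t3,t6},{t4,t6},{t1,t2,t3},{t1,t3,t4},{t1,t3,t6},{t2,t3,t6}} W2={{t2},{t1,t2},{t2,t3},{t2,t5},{t2,t6},{t1,t2,t3},{t2,t3,t6},{t2,t5,t6}} W3={{t5},{t6},{t1,t6},{t2,t5},{t2,t6},{t3,t6},{t4,t6},{t5,t6},{t1,t3,t6},{t2,t3,t6},{t2,t5,t6}}
  W12={{t1,t2},{t2,t3},{t1,t2,t3},{t2,t3,t6}} W13={{t1,t6},{t3,t6},{t4,t6},{t1,t3,t6},{t2,t3,t6}} W23={{t2,t5},{t2,t6},{t2,t3,t6},{t2,t5,t6}}
  W123={{t2,t3,t6}}
components per intersection:
  W1: {{t1},{t3},{t4},{t1,t2},{t1,t3},{t1,t4},{t1,t6},{t2,t3},{t3,t4},{t3,t6},{t4,t6},{t1,t2,t3},{t1,t3,t4},{t1,t3,t6},{t2,t3,t6}}
  W2: {{t2},{t1,t2},{t2,t3},{t2,t5},{t2,t6},{t1,t2,t3},{t2,t3,t6},{t2,t5,t6}}
  W3: {{t5},{t6},{t1,t6},{t2,t5},{t2,t6},{t3,t6},{t4,t6},{t5,t6},{t1,t3,t6},{t2,t3,t6},{t2,t5,t6}}
  W12: {{t1,t2},{t2,t3},{t1,t2,t3},{t2,t3,t6}}
  W13: {{t1,t6},{t3,t6},{t1,t3,t6},{t2,t3,t6}} {{t4,t6}}
  W23: {{t2,t5},{t2,t6},{t2,t3,t6},{t2,t5,t6}}
  W123: {{t2,t3,t6}}
C dims 3,4,1; δ0: rk 2, SNF 1^2; δ1: rk 1, SNF 1^1
degree 0: 3−2−0 = 1 → Ȟ^0 ≅ Z
degree 1: 4−1−2 = 1 → Ȟ^1 ≅ Z
degree 2: 1−0−1 = 0 → Ȟ^2 ≅ 0

Ȟ^0 ≅ Z, Ȟ^1 ≅ Z and Ȟ^2 ≅ 0


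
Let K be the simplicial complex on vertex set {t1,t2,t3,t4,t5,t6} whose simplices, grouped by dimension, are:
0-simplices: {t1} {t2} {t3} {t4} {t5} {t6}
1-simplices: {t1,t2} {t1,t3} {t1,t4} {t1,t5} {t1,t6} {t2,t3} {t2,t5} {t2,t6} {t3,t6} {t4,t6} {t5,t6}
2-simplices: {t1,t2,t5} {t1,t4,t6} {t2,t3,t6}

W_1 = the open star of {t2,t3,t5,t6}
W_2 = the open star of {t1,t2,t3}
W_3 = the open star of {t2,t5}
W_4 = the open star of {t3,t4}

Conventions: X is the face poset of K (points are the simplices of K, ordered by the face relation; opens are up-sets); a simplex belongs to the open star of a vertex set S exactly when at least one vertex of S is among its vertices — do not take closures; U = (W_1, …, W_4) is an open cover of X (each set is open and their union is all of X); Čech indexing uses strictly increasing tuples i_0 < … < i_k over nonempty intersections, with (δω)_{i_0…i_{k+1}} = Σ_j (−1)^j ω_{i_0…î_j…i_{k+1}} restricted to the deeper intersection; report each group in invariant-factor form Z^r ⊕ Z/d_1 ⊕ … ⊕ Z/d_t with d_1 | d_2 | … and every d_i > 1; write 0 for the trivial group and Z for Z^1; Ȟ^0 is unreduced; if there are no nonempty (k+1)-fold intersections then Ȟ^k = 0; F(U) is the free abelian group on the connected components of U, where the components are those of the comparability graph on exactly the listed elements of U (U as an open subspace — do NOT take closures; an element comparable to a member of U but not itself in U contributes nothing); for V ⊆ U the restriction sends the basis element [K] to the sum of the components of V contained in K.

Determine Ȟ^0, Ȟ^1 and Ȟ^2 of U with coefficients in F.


nonempty intersections:
  W1={{t2},{t3},{t5},{t6},{t1,t2},{t1,t3},{t1,t5},{t1,t6},{t2,t3},{t2,t5},{t2,t6},{t3,t6},{t4,t6},{t5,t6},{t1,t2,t5},{t1,t4,t6},{t2,t3,t6}} W2={{t1},{t2},{t3},{t1,t2},{t1,t3},{t1,t4},{t1,t5},{t1,t6},{t2,t3},{t2,t5},{t2,t6},{t3,t6},{t1,t2,t5},{t1,t4,t6},{t2,t3,t6}} W3={{t2},{t5},{t1,t2},{t1,t5},{t2,t3},{t2,t5},{t2,t6},{t5,t6},{t1,t2,t5},{t2,t3,t6}} W4={{t3},{t4},{t1,t3},{t1,t4},{t2,t3},{t3,t6},{t4,t6},{t1,t4,t6},{t2,t3,t6}}
  W12={{t2},{t3},{t1,t2},{t1,t3},{t1,t5},{t1,t6},{t2,t3},{t2,t5},{t2,t6},{t3,t6},{t1,t2,t5},{t1,t4,t6},{t2,t3,t6}} W13={{t2},{t5},{t1,t2},{t1,t5},{t2,t3},{t2,t5},{t2,t6},{t5,t6},{t1,t2,t5},{t2,t3,t6}} W14={{t3},{t1,t3},{t2,t3},{t3,t6},{t4,t6},{t1,t4,t6},{t2,t3,t6}} W23={{t2},{t1,t2},{t1,t5},{t2,t3},{t2,t5},{t2,t6},{t1,t2,t5},{t2,t3,t6}} W24={{t3},{t1,t3},{t1,t4},{t2,t3},{t3,t6},{t1,t4,t6},{t2,t3,t6}} W34={{t2,t3},{t2,t3,t6}}
  W123={{t2},{t1,t2},{t1,t5},{t2,t3},{t2,t5},{t2,t6},{t1,t2,t5},{t2,t3,t6}} W124={{t3},{t1,t3},{t2,t3},{t3,t6},{t1,t4,t6},{t2,t3,t6}} W134={{t2,t3},{t2,t3,t6}} W234={{t2,t3},{t2,t3,t6}}
  W1234={{t2,t3},{t2,t3,t6}}
components per intersection:
  W1: {{t2},{t3},{t5},{t6},{t1,t2},{t1,t3},{t1,t5},{t1,t6},{t2,t3},{t2,t5},{t2,t6},{t3,t6},{t4,t6},{t5,t6},{t1,t2,t5},{t1,t4,t6},{t2,t3,t6}}
  W2: {{t1},{t2},{t3},{t1,t2},{t1,t3},{t1,t4},{t1,t5},{t1,t6},{t2,t3},{t2,t5},{t2,t6},{t3,t6},{t1,t2,t5},{t1,t4,t6},{t2,t3,t6}}
  W3: {{t2},{t5},{t1,t2},{t1,t5},{t2,t3},{t2,t5},{t2,t6},{t5,t6},{t1,t2,t5},{t2,t3,t6}}
  W4: {{t3},{t1,t3},{t2,t3},{t3,t6},{t2,t3,t6}} {{t4},{t1,t4},{t4,t6},{t1,t4,t6}}
  W12: {{t2},{t3},{t1,t2},{t1,t3},{t1,t5},{t2,t3},{t2,t5},{t2,t6},{t3,t6},{t1,t2,t5},{t2,t3,t6}} {{t1,t6},{t1,t4,t6}}
  W13: {{t2},{t5},{t1,t2},{t1,t5},{t2,t3},{t2,t5},{t2,t6},{t5,t6},{t1,t2,t5},{t2,t3,t6}}
  W14: {{t3},{t1,t3},{t2,t3},{t3,t6},{t2,t3,t6}} {{t4,t6},{t1,t4,t6}}
  W23: {{t2},{t1,t2},{t1,t5},{t2,t3},{t2,t5},{t2,t6},{t1,t2,t5},{t2,t3,t6}}
  W24: {{t3},{t1,t3},{t2,t3},{t3,t6},{t2,t3,t6}} {{t1,t4},{t1,t4,t6}}
  W34: {{t2,t3},{t2,t3,t6}}
  W123: {{t2},{t1,t2},{t1,t5},{t2,t3},{t2,t5},{t2,t6},{t1,t2,t5},{t2,t3,t6}}
  W124: {{t3},{t1,t3},{t2,t3},{t3,t6},{t2,t3,t6}} {{t1,t4,t6}}
  W134: {{t2,t3},{t2,t3,t6}}
  W234: {{t2,t3},{t2,t3,t6}}
  W1234: {{t2,t3},{t2,t3,t6}}
C dims 5,9,5,1; δ0: rk 4, SNF 1^4; δ1: rk 4, SNF 1^4; δ2: rk 1, SNF 1^1
Ȟ^0: (5−4)−0=1 ⇒ Z
Ȟ^1: (9−4)−4=1 ⇒ Z
Ȟ^2: (5−1)−4=0 ⇒ 0

Ȟ^0 ≅ Z; Ȟ^1 ≅ Z; Ȟ^2 ≅ 0


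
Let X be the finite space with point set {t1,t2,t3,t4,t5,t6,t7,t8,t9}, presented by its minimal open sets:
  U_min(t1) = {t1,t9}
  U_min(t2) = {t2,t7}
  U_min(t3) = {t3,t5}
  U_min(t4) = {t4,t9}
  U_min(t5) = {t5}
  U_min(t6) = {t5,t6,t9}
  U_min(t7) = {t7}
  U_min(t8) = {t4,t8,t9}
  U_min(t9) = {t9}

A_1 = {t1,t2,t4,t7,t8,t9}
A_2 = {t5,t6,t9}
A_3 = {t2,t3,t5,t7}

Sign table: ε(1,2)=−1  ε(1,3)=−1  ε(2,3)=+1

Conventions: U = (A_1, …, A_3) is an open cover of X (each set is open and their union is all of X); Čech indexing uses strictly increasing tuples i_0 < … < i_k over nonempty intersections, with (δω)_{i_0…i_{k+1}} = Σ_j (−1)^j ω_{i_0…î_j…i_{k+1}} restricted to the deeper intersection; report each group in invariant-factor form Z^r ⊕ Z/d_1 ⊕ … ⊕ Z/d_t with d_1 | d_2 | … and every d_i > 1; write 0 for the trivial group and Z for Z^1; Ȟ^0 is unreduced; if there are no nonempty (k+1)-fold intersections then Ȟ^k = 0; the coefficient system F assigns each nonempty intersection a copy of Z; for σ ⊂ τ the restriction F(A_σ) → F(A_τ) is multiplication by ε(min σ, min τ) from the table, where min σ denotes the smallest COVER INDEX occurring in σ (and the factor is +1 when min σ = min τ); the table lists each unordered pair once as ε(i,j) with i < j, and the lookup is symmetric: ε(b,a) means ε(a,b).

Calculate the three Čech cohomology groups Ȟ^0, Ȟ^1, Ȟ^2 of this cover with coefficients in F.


cover nerve:
  A12={t9} A13={t2,t7} A23={t5}
C dims 3,3; δ0: rk 2, SNF 1^2
Ȟ^0: (3−2)−0=1 ⇒ Z
Ȟ^1: (3−0)−2=1 ⇒ Z
Ȟ^2: (0−0)−0=0 ⇒ 0

Ȟ^0(U;F) ≅ Z, Ȟ^1(U;F) ≅ Z and Ȟ^2(U;F) ≅ 0


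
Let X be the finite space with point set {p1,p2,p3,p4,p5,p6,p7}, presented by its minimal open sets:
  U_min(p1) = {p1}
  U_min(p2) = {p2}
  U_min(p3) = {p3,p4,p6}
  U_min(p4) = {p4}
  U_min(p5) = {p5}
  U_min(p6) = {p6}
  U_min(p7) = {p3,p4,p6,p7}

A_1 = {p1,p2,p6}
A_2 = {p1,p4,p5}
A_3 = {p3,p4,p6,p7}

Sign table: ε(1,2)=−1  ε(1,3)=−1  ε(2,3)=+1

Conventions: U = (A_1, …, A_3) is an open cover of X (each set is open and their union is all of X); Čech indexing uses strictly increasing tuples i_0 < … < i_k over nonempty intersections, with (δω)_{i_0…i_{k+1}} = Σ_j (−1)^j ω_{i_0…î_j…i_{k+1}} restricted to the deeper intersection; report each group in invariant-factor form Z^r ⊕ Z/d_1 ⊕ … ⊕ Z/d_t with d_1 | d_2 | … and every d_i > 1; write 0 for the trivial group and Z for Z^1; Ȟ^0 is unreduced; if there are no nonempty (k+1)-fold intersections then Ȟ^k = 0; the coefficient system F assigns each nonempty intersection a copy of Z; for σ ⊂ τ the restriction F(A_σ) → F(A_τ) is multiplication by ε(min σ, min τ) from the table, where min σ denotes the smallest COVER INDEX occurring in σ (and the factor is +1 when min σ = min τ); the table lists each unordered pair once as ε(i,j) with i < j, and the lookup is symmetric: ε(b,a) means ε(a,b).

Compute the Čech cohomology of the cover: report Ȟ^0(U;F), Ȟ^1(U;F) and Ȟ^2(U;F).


Ȟ^0 ≅ Z, Ȟ^1 ≅ Z, Ȟ^2 ≅ 0

nonempty intersections:
  A12={p1} A13={p6} A23={p4}
C dims 3,3; δ0: rk 2, SNF 1^2
Ȟ^0: (3−2)−0=1 ⇒ Z
Ȟ^1: (3−0)−2=1 ⇒ Z
Ȟ^2: (0−0)−0=0 ⇒ 0


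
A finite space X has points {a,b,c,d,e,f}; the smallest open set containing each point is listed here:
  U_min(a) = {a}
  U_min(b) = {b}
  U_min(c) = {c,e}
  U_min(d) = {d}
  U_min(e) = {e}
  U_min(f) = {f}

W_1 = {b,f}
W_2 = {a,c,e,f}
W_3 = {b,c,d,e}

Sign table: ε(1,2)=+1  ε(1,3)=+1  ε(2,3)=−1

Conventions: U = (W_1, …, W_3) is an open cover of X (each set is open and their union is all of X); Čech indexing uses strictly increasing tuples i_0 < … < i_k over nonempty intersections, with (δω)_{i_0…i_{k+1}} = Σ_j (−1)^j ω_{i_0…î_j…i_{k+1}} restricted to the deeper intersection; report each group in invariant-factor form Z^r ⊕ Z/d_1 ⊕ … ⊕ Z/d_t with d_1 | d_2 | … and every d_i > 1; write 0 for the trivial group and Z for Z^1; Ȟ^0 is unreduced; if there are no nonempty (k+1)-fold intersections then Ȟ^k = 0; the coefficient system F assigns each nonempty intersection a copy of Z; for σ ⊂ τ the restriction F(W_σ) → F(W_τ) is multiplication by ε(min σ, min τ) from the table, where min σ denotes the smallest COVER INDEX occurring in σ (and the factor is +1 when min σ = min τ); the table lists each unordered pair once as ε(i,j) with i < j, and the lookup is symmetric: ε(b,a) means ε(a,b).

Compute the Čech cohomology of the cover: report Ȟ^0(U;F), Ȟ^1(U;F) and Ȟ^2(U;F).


Ȟ^0 = 0, Ȟ^1 = Z/2 and Ȟ^2 = 0

nerve simplices:
  W12={f} W13={b} W23={c,e}
C dims 3,3; δ0: rk 3, SNF 1^2·2
degree 0: 3−3−0 = 0 → Ȟ^0 ≅ 0
degree 1: 3−0−3 = 0 plus torsion [2] → Ȟ^1 ≅ Z/2
degree 2: 0−0−0 = 0 → Ȟ^2 ≅ 0


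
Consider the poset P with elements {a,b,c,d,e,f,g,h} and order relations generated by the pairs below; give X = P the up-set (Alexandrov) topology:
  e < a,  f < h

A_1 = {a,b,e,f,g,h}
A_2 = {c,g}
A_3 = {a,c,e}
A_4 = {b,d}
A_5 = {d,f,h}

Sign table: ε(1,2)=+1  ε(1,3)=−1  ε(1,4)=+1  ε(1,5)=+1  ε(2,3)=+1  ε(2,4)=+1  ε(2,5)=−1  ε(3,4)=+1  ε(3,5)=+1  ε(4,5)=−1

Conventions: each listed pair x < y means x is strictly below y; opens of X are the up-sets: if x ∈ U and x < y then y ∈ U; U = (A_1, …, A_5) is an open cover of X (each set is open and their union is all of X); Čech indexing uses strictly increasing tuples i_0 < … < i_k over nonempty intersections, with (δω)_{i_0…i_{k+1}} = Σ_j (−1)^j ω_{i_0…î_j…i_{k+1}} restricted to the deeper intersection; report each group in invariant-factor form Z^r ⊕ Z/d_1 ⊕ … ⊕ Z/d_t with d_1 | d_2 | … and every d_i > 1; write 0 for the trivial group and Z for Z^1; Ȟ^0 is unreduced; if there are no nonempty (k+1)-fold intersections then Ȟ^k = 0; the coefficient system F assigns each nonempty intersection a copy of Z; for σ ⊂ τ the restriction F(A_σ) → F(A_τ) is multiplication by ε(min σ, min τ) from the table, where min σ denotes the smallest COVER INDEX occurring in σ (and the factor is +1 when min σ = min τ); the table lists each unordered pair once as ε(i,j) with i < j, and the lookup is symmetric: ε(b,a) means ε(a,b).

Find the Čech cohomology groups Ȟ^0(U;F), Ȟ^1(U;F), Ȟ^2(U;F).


nerve simplices:
  A12={g} A13={a,e} A14={b} A15={f,h} A23={c} A45={d}
C dims 5,6; δ0: rk 5, SNF 1^4·2
degree 0: 5−5−0 = 0 → Ȟ^0 ≅ 0
degree 1: 6−0−5 = 1 plus torsion [2] → Ȟ^1 ≅ Z ⊕ Z/2
degree 2: 0−0−0 = 0 → Ȟ^2 ≅ 0

Ȟ^0 = 0, Ȟ^1 = Z ⊕ Z/2, Ȟ^2 = 0


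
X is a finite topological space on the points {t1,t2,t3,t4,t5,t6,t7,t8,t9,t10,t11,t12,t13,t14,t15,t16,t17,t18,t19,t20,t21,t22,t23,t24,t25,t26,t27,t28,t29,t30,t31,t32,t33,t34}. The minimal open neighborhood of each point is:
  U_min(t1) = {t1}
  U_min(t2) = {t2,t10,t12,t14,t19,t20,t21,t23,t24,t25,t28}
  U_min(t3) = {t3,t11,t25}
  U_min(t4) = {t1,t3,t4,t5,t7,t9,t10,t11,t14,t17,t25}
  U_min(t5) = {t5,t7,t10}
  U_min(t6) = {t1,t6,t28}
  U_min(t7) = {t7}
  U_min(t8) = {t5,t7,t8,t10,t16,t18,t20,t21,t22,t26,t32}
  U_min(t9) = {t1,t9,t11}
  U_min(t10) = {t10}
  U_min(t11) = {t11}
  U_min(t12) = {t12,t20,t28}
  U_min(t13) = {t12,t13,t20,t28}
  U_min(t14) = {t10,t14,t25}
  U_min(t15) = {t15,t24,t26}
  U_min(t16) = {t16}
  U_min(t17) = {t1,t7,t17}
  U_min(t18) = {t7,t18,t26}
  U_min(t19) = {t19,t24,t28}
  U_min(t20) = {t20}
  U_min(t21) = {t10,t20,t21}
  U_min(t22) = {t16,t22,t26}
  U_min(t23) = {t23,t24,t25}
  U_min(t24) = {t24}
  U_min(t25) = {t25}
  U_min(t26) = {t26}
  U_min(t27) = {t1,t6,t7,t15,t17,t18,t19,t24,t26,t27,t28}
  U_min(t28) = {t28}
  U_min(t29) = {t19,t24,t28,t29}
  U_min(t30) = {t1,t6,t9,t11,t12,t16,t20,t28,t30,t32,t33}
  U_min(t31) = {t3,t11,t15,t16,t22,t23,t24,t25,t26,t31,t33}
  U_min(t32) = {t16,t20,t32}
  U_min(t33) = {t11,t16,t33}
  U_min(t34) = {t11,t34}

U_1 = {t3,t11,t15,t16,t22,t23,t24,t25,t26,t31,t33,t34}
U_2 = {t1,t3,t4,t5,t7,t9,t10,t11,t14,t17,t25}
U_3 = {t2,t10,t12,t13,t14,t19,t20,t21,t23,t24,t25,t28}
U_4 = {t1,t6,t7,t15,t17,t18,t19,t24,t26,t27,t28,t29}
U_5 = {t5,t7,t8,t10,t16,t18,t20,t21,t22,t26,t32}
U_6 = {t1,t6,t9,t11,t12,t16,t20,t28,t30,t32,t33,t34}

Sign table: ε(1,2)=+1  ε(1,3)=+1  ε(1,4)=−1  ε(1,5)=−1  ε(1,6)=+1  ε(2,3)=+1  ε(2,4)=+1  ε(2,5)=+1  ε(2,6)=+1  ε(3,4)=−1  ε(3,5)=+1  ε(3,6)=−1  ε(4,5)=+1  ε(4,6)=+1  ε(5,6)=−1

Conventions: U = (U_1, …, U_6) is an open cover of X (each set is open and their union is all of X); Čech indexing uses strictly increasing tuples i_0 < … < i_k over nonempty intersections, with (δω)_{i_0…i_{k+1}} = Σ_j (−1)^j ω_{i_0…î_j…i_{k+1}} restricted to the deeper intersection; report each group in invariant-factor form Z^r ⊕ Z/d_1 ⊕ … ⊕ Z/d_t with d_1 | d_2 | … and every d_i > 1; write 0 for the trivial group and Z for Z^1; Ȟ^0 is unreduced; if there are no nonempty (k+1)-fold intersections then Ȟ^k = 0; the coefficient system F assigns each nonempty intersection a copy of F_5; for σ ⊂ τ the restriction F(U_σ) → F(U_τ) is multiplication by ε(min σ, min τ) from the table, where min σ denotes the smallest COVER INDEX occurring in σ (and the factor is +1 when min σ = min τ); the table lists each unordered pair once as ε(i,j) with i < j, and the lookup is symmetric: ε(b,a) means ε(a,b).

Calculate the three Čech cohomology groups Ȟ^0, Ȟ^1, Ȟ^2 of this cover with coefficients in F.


Ȟ^0(U;F) ≅ 0,  Ȟ^1(U;F) ≅ 0,  Ȟ^2(U;F) ≅ Z/5

nerve of the cover:
  U12={t3,t11,t25} U13={t23,t24,t25} U14={t15,t24,t26} U15={t16,t22,t26} U16={t11,t16,t33,t34} U23={t10,t14,t25} U24={t1,t7,t17} U25={t5,t7,t10} U26={t1,t9,t11} U34={t19,t24,t28} U35={t10,t20,t21} U36={t12,t20,t28} U45={t7,t18,t26} U46={t1,t6,t28} U56={t16,t20,t32}
  U123={t25} U126={t11} U134={t24} U145={t26} U156={t16} U235={t10} U245={t7} U246={t1} U346={t28} U356={t20}
C dims 6,15,10; δ0: rk_F5 6; δ1: rk_F5 9
Ȟ^0 = (6 − 6) − 0 = 0, so Ȟ^0 ≅ 0
Ȟ^1 = (15 − 9) − 6 = 0, so Ȟ^1 ≅ 0
Ȟ^2 = (10 − 0) − 9 = 1, so Ȟ^2 ≅ Z/5


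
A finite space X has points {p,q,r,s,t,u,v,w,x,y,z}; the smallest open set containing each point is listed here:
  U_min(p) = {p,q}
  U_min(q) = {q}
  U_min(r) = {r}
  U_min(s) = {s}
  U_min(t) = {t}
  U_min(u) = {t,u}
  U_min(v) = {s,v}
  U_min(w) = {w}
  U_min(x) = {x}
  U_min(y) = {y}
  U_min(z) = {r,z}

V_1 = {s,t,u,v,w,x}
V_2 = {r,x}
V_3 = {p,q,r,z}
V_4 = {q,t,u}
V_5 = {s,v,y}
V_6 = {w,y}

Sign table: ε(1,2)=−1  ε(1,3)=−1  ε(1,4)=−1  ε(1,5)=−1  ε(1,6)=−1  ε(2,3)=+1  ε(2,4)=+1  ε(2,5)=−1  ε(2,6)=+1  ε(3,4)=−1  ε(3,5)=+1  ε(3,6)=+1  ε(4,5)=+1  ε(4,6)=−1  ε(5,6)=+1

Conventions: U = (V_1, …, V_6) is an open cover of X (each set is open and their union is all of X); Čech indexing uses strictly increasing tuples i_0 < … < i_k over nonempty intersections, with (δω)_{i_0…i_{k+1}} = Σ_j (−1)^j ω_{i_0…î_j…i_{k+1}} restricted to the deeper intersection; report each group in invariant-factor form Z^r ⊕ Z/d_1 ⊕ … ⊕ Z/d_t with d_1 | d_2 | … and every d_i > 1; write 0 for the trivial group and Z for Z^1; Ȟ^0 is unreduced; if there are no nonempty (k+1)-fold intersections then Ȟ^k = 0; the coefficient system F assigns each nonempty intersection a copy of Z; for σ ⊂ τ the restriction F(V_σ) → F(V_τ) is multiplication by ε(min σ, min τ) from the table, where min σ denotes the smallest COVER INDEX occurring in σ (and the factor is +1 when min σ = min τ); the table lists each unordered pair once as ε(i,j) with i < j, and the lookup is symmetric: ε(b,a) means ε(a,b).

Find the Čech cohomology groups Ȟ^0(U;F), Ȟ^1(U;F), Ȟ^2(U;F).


cover nerve:
  V12={x} V14={t,u} V15={s,v} V16={w} V23={r} V34={q} V56={y}
C dims 6,7; δ0: rk 6, SNF 1^5·2
Ȟ^0: (6−6)−0=0 ⇒ 0
Ȟ^1: (7−0)−6=1 plus torsion [2] ⇒ Z ⊕ Z/2
Ȟ^2: (0−0)−0=0 ⇒ 0

Ȟ^0 = 0,  Ȟ^1 = Z ⊕ Z/2,  Ȟ^2 = 0


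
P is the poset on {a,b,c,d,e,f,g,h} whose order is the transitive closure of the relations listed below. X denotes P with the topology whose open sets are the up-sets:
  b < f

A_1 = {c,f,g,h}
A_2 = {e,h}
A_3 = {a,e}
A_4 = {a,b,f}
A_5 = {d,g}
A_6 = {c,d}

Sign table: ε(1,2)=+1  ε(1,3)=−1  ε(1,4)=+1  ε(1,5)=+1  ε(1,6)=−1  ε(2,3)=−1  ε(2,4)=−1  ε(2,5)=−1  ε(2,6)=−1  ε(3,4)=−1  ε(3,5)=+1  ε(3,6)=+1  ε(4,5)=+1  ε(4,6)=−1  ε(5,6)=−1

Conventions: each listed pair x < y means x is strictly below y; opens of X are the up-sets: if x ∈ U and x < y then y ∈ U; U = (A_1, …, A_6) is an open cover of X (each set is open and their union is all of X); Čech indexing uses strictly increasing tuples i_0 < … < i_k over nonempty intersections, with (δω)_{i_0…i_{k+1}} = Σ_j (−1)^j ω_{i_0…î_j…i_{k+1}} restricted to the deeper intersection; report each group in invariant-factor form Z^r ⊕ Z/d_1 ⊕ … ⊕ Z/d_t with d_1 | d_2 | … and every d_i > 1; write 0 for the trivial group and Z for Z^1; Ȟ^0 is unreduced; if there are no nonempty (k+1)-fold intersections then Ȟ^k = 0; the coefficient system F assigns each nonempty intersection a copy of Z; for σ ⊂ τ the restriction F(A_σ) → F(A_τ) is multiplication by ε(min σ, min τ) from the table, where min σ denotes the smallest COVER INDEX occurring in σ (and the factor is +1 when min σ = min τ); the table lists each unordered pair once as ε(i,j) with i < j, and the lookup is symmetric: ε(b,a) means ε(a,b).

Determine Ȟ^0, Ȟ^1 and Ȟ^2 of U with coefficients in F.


Ȟ^0 ≅ Z, Ȟ^1 ≅ Z^2, Ȟ^2 ≅ 0

nonempty overlaps:
  A12={h} A14={f} A15={g} A16={c} A23={e} A34={a} A56={d}
C dims 6,7; δ0: rk 5, SNF 1^5
degree 0: 6−5−0 = 1 → Ȟ^0 ≅ Z
degree 1: 7−0−5 = 2 → Ȟ^1 ≅ Z^2
degree 2: 0−0−0 = 0 → Ȟ^2 ≅ 0
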